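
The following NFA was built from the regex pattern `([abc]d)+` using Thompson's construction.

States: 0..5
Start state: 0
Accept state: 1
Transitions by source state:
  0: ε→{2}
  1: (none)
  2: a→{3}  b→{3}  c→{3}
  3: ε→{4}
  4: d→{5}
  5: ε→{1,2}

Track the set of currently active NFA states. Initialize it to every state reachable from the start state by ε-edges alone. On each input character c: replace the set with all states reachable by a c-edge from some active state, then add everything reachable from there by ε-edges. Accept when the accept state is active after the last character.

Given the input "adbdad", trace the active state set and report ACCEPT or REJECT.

Answer: ACCEPT

Derivation:
start: ε-closure({0}) = {0,2}
'a' @ 1: {3,4}
'd' @ 2: {1,2,5}  [accepting]
'b' @ 3: {3,4}
'd' @ 4: {1,2,5}  [accepting]
'a' @ 5: {3,4}
'd' @ 6: {1,2,5}  [accepting]
after full input: {1,2,5}  (accept=1 in)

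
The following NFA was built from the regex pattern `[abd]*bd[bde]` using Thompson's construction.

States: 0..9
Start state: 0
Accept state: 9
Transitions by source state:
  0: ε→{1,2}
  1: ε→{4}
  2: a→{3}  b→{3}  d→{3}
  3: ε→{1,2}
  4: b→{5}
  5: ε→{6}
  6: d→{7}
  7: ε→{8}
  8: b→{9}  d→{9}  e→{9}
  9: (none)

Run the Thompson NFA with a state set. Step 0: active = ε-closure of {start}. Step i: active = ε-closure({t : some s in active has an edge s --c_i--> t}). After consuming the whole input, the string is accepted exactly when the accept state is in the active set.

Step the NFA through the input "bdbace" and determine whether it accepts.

Answer: REJECT

Steps:
S₀ = ε-closure({0}) = {0,1,2,4}
'b' @ 1: {1,2,3,4,5,6}
'd' @ 2: {1,2,3,4,7,8}
'b' @ 3: {1,2,3,4,5,6,9}  (accept∈set)
'a' @ 4: {1,2,3,4}
'c' @ 5: {}  — no active states
rest 'e' ignored (set empty)
after full input: {}  (accept=9 not in)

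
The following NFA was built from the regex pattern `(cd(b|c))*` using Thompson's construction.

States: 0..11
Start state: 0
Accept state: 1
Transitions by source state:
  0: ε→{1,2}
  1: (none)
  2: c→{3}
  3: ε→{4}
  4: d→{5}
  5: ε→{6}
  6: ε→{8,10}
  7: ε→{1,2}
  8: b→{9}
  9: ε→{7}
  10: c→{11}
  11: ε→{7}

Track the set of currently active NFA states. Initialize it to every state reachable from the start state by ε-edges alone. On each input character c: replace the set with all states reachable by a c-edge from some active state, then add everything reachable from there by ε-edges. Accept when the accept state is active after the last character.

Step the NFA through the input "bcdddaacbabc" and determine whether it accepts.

Answer: REJECT

Trace:
S₀ = ε-closure({0}) = {0,1,2}
'b' @ 1: {}  — no active states
rest 'cdddaacbabc' ignored (set empty)
end set {} — state 1 not in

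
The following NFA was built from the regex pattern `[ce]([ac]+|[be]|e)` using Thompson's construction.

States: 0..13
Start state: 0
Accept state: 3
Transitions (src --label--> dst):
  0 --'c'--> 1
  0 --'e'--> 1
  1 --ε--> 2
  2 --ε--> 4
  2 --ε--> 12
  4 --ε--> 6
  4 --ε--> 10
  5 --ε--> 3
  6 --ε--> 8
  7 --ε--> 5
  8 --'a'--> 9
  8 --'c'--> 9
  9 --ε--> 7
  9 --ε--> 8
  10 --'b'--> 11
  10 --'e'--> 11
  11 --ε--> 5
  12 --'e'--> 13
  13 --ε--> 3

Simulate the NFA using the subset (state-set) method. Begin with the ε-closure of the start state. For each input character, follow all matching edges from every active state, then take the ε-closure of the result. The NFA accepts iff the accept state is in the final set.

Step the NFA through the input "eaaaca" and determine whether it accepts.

Answer: ACCEPT

Trace:
start: ε-closure({0}) = {0}
'e' @ 1: {1,2,4,6,8,10,12}
'a' @ 2: {3,5,7,8,9}  [accepting]
'a' @ 3: {3,5,7,8,9}  [accepting]
'a' @ 4: {3,5,7,8,9}  [accepting]
'c' @ 5: {3,5,7,8,9}  [accepting]
'a' @ 6: {3,5,7,8,9}  [accepting]
final: {3,5,7,8,9}; accept 3 in set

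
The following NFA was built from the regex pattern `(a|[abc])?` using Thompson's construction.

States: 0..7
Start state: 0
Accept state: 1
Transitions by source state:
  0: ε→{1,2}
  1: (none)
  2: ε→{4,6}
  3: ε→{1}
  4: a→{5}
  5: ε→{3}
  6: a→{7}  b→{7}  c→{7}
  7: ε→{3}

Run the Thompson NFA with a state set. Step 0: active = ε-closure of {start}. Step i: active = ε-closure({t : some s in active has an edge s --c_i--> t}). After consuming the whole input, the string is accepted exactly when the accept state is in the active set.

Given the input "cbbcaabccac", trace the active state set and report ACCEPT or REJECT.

initial (ε-close {0}): {0,1,2,4,6}
'c' @ 1: {1,3,7}  [accepting]
'b' @ 2: {}  — no active states
rest 'bcaabccac' ignored (set empty)
final: {}; accept 1 not in set

Answer: REJECT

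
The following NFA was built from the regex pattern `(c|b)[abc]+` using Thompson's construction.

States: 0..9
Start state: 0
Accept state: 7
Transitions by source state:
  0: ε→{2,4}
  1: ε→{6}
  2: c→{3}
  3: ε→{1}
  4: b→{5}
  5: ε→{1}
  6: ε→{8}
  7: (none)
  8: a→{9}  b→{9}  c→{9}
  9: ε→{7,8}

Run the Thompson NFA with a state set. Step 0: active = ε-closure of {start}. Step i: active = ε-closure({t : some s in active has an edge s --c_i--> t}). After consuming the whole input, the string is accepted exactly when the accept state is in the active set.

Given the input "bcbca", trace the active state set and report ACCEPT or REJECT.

S₀ = ε-closure({0}) = {0,2,4}
'b' @ 1: {1,5,6,8}
'c' @ 2: {7,8,9}  [accepting]
'b' @ 3: {7,8,9}  [accepting]
'c' @ 4: {7,8,9}  [accepting]
'a' @ 5: {7,8,9}  [accepting]
end set {7,8,9} — state 7 in

Answer: ACCEPT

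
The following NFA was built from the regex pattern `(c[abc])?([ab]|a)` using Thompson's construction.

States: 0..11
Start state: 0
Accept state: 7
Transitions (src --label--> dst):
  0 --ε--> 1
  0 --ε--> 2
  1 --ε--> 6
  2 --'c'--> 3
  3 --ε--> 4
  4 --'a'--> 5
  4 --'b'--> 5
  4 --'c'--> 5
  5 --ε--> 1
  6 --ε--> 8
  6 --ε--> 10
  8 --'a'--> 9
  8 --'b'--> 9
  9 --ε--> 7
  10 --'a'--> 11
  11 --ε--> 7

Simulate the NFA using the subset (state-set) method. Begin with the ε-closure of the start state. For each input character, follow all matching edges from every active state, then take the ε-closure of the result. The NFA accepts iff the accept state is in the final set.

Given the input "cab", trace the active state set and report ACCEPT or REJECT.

Answer: ACCEPT

Steps:
S₀ = ε-closure({0}) = {0,1,2,6,8,10}
'c' @ 1: {3,4}
'a' @ 2: {1,5,6,8,10}
'b' @ 3: {7,9}  ✓accept
after full input: {7,9}  (accept=7 in)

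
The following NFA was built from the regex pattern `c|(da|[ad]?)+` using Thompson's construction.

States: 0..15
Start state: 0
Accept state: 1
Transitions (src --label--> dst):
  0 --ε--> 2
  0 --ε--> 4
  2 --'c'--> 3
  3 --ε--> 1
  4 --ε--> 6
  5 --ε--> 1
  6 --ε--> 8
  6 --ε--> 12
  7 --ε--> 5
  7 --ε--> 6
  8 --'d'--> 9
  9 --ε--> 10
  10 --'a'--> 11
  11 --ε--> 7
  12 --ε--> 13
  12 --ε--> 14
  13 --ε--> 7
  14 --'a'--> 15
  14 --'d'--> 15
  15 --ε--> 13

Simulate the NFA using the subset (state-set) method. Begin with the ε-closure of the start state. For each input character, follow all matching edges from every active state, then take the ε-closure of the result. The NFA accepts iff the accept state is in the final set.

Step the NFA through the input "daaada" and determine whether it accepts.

Answer: ACCEPT

Steps:
start: ε-closure({0}) = {0,1,2,4,5,6,7,8,12,13,14}
'd' @ 1: {1,5,6,7,8,9,10,12,13,14,15}  [accepting]
'a' @ 2: {1,5,6,7,8,11,12,13,14,15}  [accepting]
'a' @ 3: {1,5,6,7,8,12,13,14,15}  [accepting]
'a' @ 4: {1,5,6,7,8,12,13,14,15}  [accepting]
'd' @ 5: {1,5,6,7,8,9,10,12,13,14,15}  [accepting]
'a' @ 6: {1,5,6,7,8,11,12,13,14,15}  [accepting]
end set {1,5,6,7,8,11,12,13,14,15} — state 1 in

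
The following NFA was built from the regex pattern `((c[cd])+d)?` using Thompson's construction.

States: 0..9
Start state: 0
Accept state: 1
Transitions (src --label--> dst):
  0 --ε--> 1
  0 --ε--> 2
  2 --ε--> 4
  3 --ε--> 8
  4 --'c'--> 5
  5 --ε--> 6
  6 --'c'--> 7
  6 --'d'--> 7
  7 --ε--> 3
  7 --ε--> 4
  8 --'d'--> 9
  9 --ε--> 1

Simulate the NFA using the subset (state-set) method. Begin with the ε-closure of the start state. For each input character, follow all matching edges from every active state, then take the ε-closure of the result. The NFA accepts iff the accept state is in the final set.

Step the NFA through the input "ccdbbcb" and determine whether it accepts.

start: ε-closure({0}) = {0,1,2,4}
'c' @ 1: {5,6}
'c' @ 2: {3,4,7,8}
'd' @ 3: {1,9}  (accept∈set)
'b' @ 4: {}  — state set empty
rest 'bcb' ignored (set empty)
end set {} — state 1 not in

Answer: REJECT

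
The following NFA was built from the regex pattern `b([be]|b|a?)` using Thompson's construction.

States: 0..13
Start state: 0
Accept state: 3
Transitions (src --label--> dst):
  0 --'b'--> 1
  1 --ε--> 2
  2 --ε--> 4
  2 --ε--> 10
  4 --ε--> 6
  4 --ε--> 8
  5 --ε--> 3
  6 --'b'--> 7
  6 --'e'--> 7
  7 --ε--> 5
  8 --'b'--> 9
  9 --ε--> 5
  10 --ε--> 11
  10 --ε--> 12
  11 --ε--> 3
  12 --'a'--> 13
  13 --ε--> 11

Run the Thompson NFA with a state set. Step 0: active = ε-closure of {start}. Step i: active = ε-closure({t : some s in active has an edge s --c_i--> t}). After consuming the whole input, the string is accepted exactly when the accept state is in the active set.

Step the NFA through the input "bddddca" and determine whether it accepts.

Answer: REJECT

Trace:
initial (ε-close {0}): {0}
'b' @ 1: {1,2,3,4,6,8,10,11,12}  (accept∈set)
'd' @ 2: {}  — dead — no transitions
rest 'dddca' ignored (set empty)
end set {} — state 3 not in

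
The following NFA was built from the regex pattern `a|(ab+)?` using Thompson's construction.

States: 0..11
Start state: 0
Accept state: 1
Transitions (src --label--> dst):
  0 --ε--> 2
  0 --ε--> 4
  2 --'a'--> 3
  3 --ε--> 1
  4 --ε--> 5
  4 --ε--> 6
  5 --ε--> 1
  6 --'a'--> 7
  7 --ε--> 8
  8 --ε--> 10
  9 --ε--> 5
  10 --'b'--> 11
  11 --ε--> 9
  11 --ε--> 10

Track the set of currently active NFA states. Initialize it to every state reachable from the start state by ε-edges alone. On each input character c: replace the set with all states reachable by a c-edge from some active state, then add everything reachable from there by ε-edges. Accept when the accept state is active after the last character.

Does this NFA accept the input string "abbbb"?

initial (ε-close {0}): {0,1,2,4,5,6}
'a' @ 1: {1,3,7,8,10}  [accepting]
'b' @ 2: {1,5,9,10,11}  [accepting]
'b' @ 3: {1,5,9,10,11}  [accepting]
'b' @ 4: {1,5,9,10,11}  [accepting]
'b' @ 5: {1,5,9,10,11}  [accepting]
end set {1,5,9,10,11} — state 1 in

Answer: ACCEPT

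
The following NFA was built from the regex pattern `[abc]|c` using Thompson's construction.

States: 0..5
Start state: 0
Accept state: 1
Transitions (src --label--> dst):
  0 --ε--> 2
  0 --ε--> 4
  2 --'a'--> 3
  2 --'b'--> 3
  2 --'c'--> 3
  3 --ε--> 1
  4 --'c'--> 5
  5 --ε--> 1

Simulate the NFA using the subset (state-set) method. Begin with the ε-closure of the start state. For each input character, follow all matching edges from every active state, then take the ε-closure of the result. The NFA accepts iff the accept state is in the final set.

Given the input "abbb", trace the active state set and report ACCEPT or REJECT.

initial (ε-close {0}): {0,2,4}
'a' @ 1: {1,3}  [accepting]
'b' @ 2: {}  — state set empty
rest 'bb' ignored (set empty)
end set {} — state 1 not in

Answer: REJECT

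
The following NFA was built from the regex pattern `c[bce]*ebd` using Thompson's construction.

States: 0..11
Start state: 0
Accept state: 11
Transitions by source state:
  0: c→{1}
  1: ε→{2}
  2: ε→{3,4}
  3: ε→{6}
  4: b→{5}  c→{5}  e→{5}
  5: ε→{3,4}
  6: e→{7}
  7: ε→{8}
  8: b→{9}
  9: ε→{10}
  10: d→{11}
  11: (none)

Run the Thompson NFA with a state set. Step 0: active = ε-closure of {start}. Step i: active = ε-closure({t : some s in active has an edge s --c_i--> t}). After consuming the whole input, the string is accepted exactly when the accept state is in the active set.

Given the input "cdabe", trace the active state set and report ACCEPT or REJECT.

initial (ε-close {0}): {0}
'c' @ 1: {1,2,3,4,6}
'd' @ 2: {}  — no active states
rest 'abe' ignored (set empty)
end set {} — state 11 not in

Answer: REJECT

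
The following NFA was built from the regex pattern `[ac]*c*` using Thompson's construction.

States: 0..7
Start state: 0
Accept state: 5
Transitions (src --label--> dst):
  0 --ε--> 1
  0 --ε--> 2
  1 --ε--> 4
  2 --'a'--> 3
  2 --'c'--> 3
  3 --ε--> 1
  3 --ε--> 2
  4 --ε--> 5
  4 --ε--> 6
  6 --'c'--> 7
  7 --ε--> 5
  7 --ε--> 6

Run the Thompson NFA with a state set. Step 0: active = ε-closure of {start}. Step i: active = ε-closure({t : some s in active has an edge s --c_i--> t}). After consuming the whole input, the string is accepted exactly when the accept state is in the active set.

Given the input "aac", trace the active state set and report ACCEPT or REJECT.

Answer: ACCEPT

Trace:
S₀ = ε-closure({0}) = {0,1,2,4,5,6}
'a' @ 1: {1,2,3,4,5,6}  ✓accept
'a' @ 2: {1,2,3,4,5,6}  ✓accept
'c' @ 3: {1,2,3,4,5,6,7}  ✓accept
end set {1,2,3,4,5,6,7} — state 5 in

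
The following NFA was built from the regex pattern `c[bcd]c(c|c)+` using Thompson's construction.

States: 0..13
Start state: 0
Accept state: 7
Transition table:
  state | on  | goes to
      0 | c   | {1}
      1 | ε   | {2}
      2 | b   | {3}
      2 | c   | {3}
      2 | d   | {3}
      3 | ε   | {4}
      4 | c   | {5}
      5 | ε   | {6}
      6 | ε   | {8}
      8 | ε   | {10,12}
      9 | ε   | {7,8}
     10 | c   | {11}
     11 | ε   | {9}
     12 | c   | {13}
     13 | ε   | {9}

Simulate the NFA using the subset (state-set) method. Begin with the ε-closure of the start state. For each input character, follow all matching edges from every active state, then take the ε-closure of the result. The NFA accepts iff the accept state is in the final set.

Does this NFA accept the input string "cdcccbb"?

start: ε-closure({0}) = {0}
'c' @ 1: {1,2}
'd' @ 2: {3,4}
'c' @ 3: {5,6,8,10,12}
'c' @ 4: {7,8,9,10,11,12,13}  [accepting]
'c' @ 5: {7,8,9,10,11,12,13}  [accepting]
'b' @ 6: {}  — no active states
rest 'b' ignored (set empty)
after full input: {}  (accept=7 not in)

Answer: REJECT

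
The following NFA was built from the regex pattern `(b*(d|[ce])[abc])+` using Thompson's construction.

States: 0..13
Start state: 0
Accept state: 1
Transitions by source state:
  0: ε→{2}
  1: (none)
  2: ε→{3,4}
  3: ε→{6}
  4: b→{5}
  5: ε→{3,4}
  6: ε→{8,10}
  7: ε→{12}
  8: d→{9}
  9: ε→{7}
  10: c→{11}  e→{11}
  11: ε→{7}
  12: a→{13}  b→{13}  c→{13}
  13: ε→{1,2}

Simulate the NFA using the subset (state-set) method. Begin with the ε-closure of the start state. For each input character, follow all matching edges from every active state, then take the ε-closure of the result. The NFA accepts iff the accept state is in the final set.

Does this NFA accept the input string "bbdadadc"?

Answer: ACCEPT

Trace:
start: ε-closure({0}) = {0,2,3,4,6,8,10}
'b' @ 1: {3,4,5,6,8,10}
'b' @ 2: {3,4,5,6,8,10}
'd' @ 3: {7,9,12}
'a' @ 4: {1,2,3,4,6,8,10,13}  (accept∈set)
'd' @ 5: {7,9,12}
'a' @ 6: {1,2,3,4,6,8,10,13}  (accept∈set)
'd' @ 7: {7,9,12}
'c' @ 8: {1,2,3,4,6,8,10,13}  (accept∈set)
end set {1,2,3,4,6,8,10,13} — state 1 in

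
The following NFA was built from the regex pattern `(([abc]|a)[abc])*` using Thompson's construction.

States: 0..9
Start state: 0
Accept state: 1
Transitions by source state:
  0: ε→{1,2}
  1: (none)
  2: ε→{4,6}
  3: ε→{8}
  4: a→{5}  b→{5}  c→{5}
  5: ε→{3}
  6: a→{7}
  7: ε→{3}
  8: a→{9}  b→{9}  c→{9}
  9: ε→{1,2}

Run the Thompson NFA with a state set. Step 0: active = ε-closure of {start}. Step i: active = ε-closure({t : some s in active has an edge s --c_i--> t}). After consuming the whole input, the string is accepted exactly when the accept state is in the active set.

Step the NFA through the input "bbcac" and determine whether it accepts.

Answer: REJECT

Derivation:
start: ε-closure({0}) = {0,1,2,4,6}
'b' @ 1: {3,5,8}
'b' @ 2: {1,2,4,6,9}  (accept∈set)
'c' @ 3: {3,5,8}
'a' @ 4: {1,2,4,6,9}  (accept∈set)
'c' @ 5: {3,5,8}
end set {3,5,8} — state 1 not in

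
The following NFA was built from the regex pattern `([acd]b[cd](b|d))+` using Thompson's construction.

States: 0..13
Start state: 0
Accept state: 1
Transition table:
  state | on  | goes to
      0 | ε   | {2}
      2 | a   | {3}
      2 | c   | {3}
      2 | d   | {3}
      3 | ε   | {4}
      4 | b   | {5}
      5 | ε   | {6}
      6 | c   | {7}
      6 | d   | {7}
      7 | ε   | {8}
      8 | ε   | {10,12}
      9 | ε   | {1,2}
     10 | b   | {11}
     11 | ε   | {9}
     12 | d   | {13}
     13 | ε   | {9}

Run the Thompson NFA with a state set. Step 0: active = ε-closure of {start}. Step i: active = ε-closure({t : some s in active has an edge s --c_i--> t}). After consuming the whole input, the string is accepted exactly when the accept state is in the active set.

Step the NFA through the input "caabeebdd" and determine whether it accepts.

Answer: REJECT

Steps:
S₀ = ε-closure({0}) = {0,2}
'c' @ 1: {3,4}
'a' @ 2: {}  — dead — no transitions
rest 'abeebdd' ignored (set empty)
after full input: {}  (accept=1 not in)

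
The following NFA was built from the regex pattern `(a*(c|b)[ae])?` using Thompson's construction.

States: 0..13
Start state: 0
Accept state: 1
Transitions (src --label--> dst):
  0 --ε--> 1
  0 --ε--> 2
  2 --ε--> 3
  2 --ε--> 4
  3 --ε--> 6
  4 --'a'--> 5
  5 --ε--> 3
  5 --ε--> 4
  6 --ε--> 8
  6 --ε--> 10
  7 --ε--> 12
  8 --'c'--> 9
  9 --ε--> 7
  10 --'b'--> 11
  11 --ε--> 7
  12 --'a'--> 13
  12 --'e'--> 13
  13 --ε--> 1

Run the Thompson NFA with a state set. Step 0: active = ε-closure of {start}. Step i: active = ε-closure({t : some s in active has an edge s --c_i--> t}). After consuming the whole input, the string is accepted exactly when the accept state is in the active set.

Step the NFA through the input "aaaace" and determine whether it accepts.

start: ε-closure({0}) = {0,1,2,3,4,6,8,10}
'a' @ 1: {3,4,5,6,8,10}
'a' @ 2: {3,4,5,6,8,10}
'a' @ 3: {3,4,5,6,8,10}
'a' @ 4: {3,4,5,6,8,10}
'c' @ 5: {7,9,12}
'e' @ 6: {1,13}  [accepting]
final: {1,13}; accept 1 in set

Answer: ACCEPT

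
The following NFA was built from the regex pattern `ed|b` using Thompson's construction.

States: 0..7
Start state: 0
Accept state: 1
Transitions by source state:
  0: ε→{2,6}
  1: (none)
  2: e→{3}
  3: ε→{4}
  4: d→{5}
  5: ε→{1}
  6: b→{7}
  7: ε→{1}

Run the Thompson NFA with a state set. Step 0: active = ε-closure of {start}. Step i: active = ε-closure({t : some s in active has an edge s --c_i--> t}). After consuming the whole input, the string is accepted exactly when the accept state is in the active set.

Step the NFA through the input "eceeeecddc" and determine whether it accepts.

S₀ = ε-closure({0}) = {0,2,6}
'e' @ 1: {3,4}
'c' @ 2: {}  — no active states
rest 'eeeecddc' ignored (set empty)
after full input: {}  (accept=1 not in)

Answer: REJECT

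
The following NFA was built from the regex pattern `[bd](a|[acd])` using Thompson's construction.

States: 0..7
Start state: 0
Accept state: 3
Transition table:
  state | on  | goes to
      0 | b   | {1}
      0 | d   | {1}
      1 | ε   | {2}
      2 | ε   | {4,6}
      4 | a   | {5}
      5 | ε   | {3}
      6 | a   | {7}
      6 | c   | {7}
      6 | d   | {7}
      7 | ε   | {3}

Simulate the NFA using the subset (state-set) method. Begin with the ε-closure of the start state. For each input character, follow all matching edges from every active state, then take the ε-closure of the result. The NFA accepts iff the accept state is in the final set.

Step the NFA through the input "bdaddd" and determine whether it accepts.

S₀ = ε-closure({0}) = {0}
'b' @ 1: {1,2,4,6}
'd' @ 2: {3,7}  [accepting]
'a' @ 3: {}  — no active states
rest 'ddd' ignored (set empty)
end set {} — state 3 not in

Answer: REJECT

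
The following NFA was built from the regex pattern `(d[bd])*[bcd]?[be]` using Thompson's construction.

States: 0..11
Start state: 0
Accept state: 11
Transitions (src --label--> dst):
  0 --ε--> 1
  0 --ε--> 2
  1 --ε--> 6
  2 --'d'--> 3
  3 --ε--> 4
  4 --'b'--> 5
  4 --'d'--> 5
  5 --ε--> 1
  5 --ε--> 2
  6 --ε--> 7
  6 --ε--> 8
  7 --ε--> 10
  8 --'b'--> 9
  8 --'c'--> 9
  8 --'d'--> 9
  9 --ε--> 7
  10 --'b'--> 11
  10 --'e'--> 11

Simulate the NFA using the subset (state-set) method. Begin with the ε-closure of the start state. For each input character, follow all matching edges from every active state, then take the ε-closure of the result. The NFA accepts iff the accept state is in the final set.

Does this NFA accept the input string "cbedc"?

initial (ε-close {0}): {0,1,2,6,7,8,10}
'c' @ 1: {7,9,10}
'b' @ 2: {11}  [accepting]
'e' @ 3: {}  — state set empty
rest 'dc' ignored (set empty)
end set {} — state 11 not in

Answer: REJECT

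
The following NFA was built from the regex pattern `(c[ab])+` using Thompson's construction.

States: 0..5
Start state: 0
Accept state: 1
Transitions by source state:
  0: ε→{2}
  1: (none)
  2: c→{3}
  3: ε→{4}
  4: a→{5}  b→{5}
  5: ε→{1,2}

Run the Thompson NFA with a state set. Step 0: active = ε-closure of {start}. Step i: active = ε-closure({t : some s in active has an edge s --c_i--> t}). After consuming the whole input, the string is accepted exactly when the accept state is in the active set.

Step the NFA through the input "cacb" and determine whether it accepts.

Answer: ACCEPT

Steps:
start: ε-closure({0}) = {0,2}
'c' @ 1: {3,4}
'a' @ 2: {1,2,5}  [accepting]
'c' @ 3: {3,4}
'b' @ 4: {1,2,5}  [accepting]
after full input: {1,2,5}  (accept=1 in)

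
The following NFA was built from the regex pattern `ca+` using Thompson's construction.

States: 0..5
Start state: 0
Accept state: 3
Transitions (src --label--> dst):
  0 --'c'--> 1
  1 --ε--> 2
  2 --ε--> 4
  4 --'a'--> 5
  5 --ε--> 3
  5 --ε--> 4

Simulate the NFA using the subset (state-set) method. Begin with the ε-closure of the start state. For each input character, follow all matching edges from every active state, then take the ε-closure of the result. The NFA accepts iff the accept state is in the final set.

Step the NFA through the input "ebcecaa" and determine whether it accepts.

initial (ε-close {0}): {0}
'e' @ 1: {}  — state set empty
rest 'bcecaa' ignored (set empty)
end set {} — state 3 not in

Answer: REJECT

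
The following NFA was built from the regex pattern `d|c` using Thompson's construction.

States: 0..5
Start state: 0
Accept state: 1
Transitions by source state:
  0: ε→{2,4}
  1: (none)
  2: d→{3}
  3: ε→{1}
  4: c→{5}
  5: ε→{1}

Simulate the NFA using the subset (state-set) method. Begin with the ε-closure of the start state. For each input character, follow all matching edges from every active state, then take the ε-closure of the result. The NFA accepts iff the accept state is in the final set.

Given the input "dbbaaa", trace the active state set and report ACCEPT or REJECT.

Answer: REJECT

Steps:
start: ε-closure({0}) = {0,2,4}
'd' @ 1: {1,3}  ✓accept
'b' @ 2: {}  — no active states
rest 'baaa' ignored (set empty)
final: {}; accept 1 not in set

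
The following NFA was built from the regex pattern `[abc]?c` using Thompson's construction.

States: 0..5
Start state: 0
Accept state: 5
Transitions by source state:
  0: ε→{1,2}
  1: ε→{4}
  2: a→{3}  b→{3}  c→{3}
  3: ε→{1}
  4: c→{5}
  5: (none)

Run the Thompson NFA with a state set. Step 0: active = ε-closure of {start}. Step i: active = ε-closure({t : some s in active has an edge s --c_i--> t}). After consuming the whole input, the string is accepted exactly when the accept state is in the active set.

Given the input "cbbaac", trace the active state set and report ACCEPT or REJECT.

S₀ = ε-closure({0}) = {0,1,2,4}
'c' @ 1: {1,3,4,5}  (accept∈set)
'b' @ 2: {}  — no active states
rest 'baac' ignored (set empty)
final: {}; accept 5 not in set

Answer: REJECT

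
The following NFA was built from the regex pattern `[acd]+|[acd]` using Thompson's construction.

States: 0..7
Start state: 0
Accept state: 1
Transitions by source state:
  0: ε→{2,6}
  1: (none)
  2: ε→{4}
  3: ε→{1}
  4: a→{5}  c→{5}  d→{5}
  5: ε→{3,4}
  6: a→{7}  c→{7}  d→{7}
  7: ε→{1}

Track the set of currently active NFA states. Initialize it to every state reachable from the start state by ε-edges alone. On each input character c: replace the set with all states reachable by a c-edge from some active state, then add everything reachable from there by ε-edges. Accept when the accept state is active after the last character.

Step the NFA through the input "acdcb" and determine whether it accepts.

Answer: REJECT

Derivation:
initial (ε-close {0}): {0,2,4,6}
'a' @ 1: {1,3,4,5,7}  ✓accept
'c' @ 2: {1,3,4,5}  ✓accept
'd' @ 3: {1,3,4,5}  ✓accept
'c' @ 4: {1,3,4,5}  ✓accept
'b' @ 5: {}  — no active states
after full input: {}  (accept=1 not in)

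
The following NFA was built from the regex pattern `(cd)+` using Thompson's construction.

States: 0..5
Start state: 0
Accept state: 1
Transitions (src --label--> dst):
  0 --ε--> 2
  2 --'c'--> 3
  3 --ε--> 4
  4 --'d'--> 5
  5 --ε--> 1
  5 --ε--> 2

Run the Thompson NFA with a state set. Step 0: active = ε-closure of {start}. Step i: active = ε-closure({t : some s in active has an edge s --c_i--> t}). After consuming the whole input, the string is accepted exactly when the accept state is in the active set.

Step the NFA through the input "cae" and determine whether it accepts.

initial (ε-close {0}): {0,2}
'c' @ 1: {3,4}
'a' @ 2: {}  — state set empty
rest 'e' ignored (set empty)
final: {}; accept 1 not in set

Answer: REJECT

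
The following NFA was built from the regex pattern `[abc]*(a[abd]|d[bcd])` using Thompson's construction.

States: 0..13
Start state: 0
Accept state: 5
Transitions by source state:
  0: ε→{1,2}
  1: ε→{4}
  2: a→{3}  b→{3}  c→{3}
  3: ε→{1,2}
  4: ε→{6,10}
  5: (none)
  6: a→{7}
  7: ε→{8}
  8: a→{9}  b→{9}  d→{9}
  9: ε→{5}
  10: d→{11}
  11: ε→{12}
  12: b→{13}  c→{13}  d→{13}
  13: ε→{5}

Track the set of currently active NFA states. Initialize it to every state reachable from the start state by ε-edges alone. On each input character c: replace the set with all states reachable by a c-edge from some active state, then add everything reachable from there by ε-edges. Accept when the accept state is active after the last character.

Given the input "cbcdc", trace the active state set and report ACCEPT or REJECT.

initial (ε-close {0}): {0,1,2,4,6,10}
'c' @ 1: {1,2,3,4,6,10}
'b' @ 2: {1,2,3,4,6,10}
'c' @ 3: {1,2,3,4,6,10}
'd' @ 4: {11,12}
'c' @ 5: {5,13}  [accepting]
end set {5,13} — state 5 in

Answer: ACCEPT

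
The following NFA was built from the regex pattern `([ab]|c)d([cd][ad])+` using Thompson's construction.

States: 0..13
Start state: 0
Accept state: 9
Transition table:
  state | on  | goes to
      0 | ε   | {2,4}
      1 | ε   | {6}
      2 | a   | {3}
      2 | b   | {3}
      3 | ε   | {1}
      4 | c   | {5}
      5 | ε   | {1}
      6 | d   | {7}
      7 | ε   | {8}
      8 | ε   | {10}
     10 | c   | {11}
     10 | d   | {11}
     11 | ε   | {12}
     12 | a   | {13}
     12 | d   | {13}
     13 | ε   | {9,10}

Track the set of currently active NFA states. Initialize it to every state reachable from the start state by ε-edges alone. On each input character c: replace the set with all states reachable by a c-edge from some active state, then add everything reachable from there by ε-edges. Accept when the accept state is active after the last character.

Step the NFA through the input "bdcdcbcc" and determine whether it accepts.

start: ε-closure({0}) = {0,2,4}
'b' @ 1: {1,3,6}
'd' @ 2: {7,8,10}
'c' @ 3: {11,12}
'd' @ 4: {9,10,13}  (accept∈set)
'c' @ 5: {11,12}
'b' @ 6: {}  — dead — no transitions
rest 'cc' ignored (set empty)
final: {}; accept 9 not in set

Answer: REJECT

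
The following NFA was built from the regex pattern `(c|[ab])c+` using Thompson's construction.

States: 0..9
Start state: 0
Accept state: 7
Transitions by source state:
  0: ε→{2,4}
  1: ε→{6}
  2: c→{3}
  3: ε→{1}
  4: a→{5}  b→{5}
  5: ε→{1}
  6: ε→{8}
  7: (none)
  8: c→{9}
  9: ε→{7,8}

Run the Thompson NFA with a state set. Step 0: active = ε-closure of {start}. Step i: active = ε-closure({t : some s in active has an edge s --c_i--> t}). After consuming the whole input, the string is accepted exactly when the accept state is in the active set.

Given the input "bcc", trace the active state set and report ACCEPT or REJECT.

S₀ = ε-closure({0}) = {0,2,4}
'b' @ 1: {1,5,6,8}
'c' @ 2: {7,8,9}  [accepting]
'c' @ 3: {7,8,9}  [accepting]
after full input: {7,8,9}  (accept=7 in)

Answer: ACCEPT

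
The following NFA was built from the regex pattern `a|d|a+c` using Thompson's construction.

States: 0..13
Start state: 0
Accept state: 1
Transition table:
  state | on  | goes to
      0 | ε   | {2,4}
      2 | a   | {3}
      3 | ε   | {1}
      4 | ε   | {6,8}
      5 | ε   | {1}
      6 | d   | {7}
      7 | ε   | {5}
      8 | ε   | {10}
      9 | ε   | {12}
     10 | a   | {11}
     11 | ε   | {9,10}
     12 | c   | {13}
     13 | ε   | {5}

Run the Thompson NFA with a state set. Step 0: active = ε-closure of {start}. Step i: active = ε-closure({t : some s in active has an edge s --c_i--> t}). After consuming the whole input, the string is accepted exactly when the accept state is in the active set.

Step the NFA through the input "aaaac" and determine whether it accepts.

Answer: ACCEPT

Derivation:
start: ε-closure({0}) = {0,2,4,6,8,10}
'a' @ 1: {1,3,9,10,11,12}  ✓accept
'a' @ 2: {9,10,11,12}
'a' @ 3: {9,10,11,12}
'a' @ 4: {9,10,11,12}
'c' @ 5: {1,5,13}  ✓accept
end set {1,5,13} — state 1 in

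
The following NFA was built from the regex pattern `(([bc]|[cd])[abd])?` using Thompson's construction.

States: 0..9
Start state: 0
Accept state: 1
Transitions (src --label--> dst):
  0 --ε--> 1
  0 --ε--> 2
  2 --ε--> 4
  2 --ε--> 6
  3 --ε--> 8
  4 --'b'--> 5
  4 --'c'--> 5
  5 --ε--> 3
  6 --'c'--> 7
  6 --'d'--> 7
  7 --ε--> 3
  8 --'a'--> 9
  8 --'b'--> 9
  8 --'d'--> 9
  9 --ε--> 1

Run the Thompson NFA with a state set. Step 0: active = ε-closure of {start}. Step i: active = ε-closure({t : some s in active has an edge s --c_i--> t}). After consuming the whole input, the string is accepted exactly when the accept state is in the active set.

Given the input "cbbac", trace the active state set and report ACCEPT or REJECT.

Answer: REJECT

Trace:
start: ε-closure({0}) = {0,1,2,4,6}
'c' @ 1: {3,5,7,8}
'b' @ 2: {1,9}  (accept∈set)
'b' @ 3: {}  — no active states
rest 'ac' ignored (set empty)
final: {}; accept 1 not in set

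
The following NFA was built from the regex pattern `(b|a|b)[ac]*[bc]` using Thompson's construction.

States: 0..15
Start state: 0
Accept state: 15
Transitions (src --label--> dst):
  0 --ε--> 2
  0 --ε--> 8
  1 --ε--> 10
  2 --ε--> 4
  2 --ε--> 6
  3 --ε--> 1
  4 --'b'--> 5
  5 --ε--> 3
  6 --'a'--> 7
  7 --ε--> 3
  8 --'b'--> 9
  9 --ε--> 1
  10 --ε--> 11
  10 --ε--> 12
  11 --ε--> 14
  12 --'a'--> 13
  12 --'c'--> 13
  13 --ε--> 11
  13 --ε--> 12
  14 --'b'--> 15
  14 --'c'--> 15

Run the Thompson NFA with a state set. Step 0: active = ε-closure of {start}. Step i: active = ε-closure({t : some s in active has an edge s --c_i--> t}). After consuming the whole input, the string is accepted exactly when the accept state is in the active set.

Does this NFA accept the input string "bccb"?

start: ε-closure({0}) = {0,2,4,6,8}
'b' @ 1: {1,3,5,9,10,11,12,14}
'c' @ 2: {11,12,13,14,15}  ✓accept
'c' @ 3: {11,12,13,14,15}  ✓accept
'b' @ 4: {15}  ✓accept
final: {15}; accept 15 in set

Answer: ACCEPT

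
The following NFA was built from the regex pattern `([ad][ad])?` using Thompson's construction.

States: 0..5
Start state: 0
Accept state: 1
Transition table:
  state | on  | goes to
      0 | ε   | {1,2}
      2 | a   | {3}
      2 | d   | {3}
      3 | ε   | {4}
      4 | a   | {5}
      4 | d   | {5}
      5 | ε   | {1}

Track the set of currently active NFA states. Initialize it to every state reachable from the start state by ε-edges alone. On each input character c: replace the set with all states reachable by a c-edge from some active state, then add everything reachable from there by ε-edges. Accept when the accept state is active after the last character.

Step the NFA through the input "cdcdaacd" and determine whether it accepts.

start: ε-closure({0}) = {0,1,2}
'c' @ 1: {}  — dead — no transitions
rest 'dcdaacd' ignored (set empty)
after full input: {}  (accept=1 not in)

Answer: REJECT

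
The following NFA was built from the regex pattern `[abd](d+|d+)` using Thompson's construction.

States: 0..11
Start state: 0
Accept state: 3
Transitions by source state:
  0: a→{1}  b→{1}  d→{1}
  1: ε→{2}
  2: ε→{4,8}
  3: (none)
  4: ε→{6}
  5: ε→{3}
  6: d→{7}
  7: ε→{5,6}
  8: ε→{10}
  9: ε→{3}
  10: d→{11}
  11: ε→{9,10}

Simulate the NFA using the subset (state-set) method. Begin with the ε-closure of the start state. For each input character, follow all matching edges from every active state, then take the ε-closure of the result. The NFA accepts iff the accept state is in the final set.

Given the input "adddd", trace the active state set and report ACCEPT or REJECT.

start: ε-closure({0}) = {0}
'a' @ 1: {1,2,4,6,8,10}
'd' @ 2: {3,5,6,7,9,10,11}  [accepting]
'd' @ 3: {3,5,6,7,9,10,11}  [accepting]
'd' @ 4: {3,5,6,7,9,10,11}  [accepting]
'd' @ 5: {3,5,6,7,9,10,11}  [accepting]
after full input: {3,5,6,7,9,10,11}  (accept=3 in)

Answer: ACCEPT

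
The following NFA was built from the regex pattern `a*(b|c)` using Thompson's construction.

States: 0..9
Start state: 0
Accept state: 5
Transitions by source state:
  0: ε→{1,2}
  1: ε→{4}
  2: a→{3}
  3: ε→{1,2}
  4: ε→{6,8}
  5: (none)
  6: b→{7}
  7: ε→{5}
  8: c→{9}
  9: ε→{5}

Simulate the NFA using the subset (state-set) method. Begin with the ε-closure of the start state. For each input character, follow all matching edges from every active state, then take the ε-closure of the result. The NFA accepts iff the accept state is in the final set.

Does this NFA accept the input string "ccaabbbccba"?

Answer: REJECT

Steps:
start: ε-closure({0}) = {0,1,2,4,6,8}
'c' @ 1: {5,9}  ✓accept
'c' @ 2: {}  — dead — no transitions
rest 'aabbbccba' ignored (set empty)
end set {} — state 5 not in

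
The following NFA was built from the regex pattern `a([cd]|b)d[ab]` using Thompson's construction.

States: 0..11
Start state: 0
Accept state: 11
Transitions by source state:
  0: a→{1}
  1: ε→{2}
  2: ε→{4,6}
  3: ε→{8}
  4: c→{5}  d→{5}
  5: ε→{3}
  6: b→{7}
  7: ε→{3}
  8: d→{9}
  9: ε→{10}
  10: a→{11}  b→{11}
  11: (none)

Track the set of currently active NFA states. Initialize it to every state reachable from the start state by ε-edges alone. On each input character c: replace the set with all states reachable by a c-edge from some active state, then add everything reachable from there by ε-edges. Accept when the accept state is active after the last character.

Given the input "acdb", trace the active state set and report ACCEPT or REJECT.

Answer: ACCEPT

Steps:
S₀ = ε-closure({0}) = {0}
'a' @ 1: {1,2,4,6}
'c' @ 2: {3,5,8}
'd' @ 3: {9,10}
'b' @ 4: {11}  (accept∈set)
after full input: {11}  (accept=11 in)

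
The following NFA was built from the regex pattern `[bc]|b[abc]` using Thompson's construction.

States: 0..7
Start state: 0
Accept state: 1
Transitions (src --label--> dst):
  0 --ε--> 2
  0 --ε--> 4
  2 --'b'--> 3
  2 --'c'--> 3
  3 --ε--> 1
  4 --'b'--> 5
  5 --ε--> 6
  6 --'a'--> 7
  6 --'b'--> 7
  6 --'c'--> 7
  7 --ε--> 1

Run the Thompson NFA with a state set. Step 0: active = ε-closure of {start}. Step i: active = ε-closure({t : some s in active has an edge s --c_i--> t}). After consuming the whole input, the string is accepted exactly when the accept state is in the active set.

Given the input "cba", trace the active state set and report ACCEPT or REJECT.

start: ε-closure({0}) = {0,2,4}
'c' @ 1: {1,3}  ✓accept
'b' @ 2: {}  — state set empty
rest 'a' ignored (set empty)
after full input: {}  (accept=1 not in)

Answer: REJECT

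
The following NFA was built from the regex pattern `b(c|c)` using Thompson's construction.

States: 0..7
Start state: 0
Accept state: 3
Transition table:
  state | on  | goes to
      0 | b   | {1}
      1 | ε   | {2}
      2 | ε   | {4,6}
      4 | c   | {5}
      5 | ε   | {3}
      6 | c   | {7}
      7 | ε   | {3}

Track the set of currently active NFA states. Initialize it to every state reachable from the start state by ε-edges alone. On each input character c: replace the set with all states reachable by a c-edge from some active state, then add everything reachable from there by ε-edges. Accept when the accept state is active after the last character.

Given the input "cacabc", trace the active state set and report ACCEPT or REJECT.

Answer: REJECT

Steps:
S₀ = ε-closure({0}) = {0}
'c' @ 1: {}  — dead — no transitions
rest 'acabc' ignored (set empty)
final: {}; accept 3 not in set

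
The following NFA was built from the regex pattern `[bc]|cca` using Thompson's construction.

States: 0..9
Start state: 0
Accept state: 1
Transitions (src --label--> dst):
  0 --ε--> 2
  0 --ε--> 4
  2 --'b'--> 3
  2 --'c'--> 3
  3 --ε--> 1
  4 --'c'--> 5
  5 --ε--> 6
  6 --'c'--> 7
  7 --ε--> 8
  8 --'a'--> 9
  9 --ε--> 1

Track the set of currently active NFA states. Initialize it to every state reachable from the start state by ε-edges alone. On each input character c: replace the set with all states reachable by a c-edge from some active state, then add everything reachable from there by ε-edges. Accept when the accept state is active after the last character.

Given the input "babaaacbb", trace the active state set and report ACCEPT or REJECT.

Answer: REJECT

Derivation:
start: ε-closure({0}) = {0,2,4}
'b' @ 1: {1,3}  ✓accept
'a' @ 2: {}  — dead — no transitions
rest 'baaacbb' ignored (set empty)
final: {}; accept 1 not in set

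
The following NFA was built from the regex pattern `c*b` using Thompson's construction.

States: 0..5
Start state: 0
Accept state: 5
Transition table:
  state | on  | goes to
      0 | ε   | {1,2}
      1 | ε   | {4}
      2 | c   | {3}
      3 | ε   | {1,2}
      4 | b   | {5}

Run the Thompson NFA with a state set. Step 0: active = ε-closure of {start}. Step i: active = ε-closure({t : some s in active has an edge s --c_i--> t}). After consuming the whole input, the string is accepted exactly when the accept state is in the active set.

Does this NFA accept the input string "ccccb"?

Answer: ACCEPT

Derivation:
initial (ε-close {0}): {0,1,2,4}
'c' @ 1: {1,2,3,4}
'c' @ 2: {1,2,3,4}
'c' @ 3: {1,2,3,4}
'c' @ 4: {1,2,3,4}
'b' @ 5: {5}  (accept∈set)
final: {5}; accept 5 in set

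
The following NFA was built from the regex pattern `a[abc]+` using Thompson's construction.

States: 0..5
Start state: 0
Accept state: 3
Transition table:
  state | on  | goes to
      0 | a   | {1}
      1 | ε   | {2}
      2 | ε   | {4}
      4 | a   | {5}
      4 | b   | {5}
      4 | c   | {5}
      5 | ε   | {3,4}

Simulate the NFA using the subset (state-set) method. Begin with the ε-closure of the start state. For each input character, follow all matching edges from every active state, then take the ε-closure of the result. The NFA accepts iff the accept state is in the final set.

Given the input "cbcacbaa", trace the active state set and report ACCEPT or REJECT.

S₀ = ε-closure({0}) = {0}
'c' @ 1: {}  — no active states
rest 'bcacbaa' ignored (set empty)
after full input: {}  (accept=3 not in)

Answer: REJECT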